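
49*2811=137739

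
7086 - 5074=2012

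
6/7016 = 3/3508= 0.00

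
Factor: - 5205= - 3^1*5^1*347^1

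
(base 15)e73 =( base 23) 63f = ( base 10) 3258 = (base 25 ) 558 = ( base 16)CBA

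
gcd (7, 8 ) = 1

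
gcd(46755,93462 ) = 3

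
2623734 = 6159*426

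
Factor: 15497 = 15497^1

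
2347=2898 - 551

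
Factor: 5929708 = 2^2*47^1*31541^1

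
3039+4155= 7194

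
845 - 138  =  707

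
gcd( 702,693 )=9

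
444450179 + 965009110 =1409459289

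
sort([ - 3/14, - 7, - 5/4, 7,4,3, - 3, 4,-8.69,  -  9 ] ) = [ - 9, - 8.69, - 7, - 3, - 5/4,  -  3/14,3, 4, 4,7 ]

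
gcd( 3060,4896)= 612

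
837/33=25 + 4/11 = 25.36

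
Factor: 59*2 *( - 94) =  - 2^2*47^1*59^1 = - 11092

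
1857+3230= 5087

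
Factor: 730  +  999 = 1729 =7^1 * 13^1*19^1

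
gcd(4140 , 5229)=9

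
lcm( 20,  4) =20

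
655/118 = 655/118 = 5.55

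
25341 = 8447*3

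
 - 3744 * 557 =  - 2085408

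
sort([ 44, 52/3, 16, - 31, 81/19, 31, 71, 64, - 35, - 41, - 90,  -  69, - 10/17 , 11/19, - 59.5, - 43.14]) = [-90, - 69,-59.5, - 43.14,  -  41, - 35, - 31, - 10/17, 11/19, 81/19, 16, 52/3, 31, 44, 64,71 ] 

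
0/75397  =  0 = 0.00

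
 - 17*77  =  -1309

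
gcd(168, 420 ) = 84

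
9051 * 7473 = 67638123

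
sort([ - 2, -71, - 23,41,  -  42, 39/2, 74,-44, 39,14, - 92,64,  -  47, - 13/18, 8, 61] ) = [-92, - 71, - 47 , - 44, - 42,- 23,- 2,-13/18, 8, 14,39/2,  39,41, 61, 64, 74 ]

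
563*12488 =7030744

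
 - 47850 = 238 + - 48088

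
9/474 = 3/158 = 0.02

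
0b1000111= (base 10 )71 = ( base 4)1013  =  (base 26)2j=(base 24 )2N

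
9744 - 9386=358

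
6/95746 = 3/47873=0.00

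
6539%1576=235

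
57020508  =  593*96156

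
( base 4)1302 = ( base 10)114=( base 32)3i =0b1110010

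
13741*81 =1113021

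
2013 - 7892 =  - 5879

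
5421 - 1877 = 3544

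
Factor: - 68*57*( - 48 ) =186048 = 2^6*3^2*17^1*19^1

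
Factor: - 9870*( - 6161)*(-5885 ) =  - 2^1*3^1*5^2* 7^1*11^1 *47^1 * 61^1*101^1*107^1= - 357861376950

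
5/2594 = 5/2594 = 0.00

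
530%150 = 80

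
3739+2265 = 6004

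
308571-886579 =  - 578008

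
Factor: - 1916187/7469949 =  - 638729/2489983 = -  7^1 * 13^1 * 1163^(-1)*2141^( - 1 ) * 7019^1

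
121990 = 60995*2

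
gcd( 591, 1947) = 3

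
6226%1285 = 1086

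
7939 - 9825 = - 1886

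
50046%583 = 491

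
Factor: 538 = 2^1 *269^1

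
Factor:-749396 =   -  2^2 *187349^1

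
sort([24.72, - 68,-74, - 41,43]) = [  -  74, - 68, - 41 , 24.72,43 ]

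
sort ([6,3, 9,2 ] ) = [ 2,3,6, 9 ] 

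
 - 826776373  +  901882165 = 75105792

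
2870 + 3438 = 6308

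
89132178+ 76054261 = 165186439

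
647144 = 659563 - 12419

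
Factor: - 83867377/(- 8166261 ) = 3^(-1 ) * 11^1 * 2722087^(-1 )*7624307^1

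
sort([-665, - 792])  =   [ - 792, - 665 ] 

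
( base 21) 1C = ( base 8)41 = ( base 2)100001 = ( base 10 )33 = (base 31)12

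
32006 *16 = 512096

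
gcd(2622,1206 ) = 6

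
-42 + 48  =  6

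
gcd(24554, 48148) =2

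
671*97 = 65087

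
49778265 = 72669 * 685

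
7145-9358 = -2213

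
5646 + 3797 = 9443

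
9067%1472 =235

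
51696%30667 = 21029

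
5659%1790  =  289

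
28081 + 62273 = 90354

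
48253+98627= 146880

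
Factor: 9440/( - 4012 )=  - 2^3*5^1*17^( - 1 ) = -  40/17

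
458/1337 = 458/1337= 0.34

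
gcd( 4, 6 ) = 2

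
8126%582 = 560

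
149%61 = 27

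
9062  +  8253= 17315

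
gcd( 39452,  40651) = 1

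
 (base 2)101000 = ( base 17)26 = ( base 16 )28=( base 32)18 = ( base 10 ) 40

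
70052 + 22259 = 92311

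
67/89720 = 67/89720 = 0.00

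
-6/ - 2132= 3/1066 = 0.00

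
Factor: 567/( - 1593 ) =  - 3^1 * 7^1*59^( - 1 ) = - 21/59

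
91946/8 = 45973/4=11493.25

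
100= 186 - 86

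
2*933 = 1866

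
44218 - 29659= 14559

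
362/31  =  362/31 = 11.68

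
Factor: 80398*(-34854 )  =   - 2802191892 = - 2^2*3^1*37^1*61^1*157^1 * 659^1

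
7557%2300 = 657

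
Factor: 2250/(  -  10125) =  - 2/9 = - 2^1*3^(-2) 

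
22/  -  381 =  - 1 + 359/381 = - 0.06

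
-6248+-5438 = -11686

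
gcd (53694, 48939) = 3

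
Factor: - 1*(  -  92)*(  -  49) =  - 4508  =  - 2^2*7^2*23^1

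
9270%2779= 933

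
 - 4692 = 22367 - 27059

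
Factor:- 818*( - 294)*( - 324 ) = - 2^4*3^5*7^2*409^1 = - 77919408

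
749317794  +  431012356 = 1180330150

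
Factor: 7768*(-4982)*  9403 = -363897754928 = - 2^4*47^1*53^1*971^1*9403^1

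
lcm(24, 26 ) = 312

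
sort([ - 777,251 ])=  [ - 777,251]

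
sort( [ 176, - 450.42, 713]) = [ - 450.42, 176,713]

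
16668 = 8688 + 7980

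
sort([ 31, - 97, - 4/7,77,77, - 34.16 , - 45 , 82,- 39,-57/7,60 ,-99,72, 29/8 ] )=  [-99,-97, - 45,  -  39,  -  34.16,-57/7,-4/7,29/8,31,60,  72, 77,77,82] 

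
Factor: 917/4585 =1/5 = 5^( - 1)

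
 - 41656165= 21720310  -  63376475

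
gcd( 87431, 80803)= 1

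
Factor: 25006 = 2^1 * 12503^1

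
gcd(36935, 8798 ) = 83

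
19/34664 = 19/34664 = 0.00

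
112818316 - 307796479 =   -  194978163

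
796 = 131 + 665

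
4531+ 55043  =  59574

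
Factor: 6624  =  2^5* 3^2 * 23^1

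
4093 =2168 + 1925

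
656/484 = 164/121 = 1.36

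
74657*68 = 5076676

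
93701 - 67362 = 26339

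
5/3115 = 1/623 = 0.00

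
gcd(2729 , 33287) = 1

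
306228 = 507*604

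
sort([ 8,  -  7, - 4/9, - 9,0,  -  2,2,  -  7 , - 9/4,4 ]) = [ -9,  -  7, - 7,- 9/4,-2 , - 4/9, 0, 2 , 4, 8]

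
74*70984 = 5252816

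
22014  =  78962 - 56948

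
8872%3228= 2416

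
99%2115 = 99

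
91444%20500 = 9444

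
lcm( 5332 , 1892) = 58652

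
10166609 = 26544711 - 16378102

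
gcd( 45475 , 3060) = 85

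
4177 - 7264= -3087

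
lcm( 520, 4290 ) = 17160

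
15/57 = 5/19=0.26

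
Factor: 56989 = 56989^1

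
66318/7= 9474  =  9474.00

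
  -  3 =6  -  9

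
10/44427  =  10/44427 =0.00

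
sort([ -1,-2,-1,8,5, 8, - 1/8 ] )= [- 2, - 1, - 1, - 1/8,5, 8,  8]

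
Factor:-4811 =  - 17^1*283^1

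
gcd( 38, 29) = 1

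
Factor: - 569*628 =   -  2^2*157^1*569^1=-357332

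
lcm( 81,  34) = 2754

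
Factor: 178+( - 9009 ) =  - 8831^1= - 8831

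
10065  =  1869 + 8196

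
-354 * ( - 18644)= 6599976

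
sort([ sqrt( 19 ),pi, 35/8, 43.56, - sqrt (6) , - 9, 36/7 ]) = [ - 9, - sqrt(6 ), pi, sqrt(19 ), 35/8, 36/7, 43.56 ]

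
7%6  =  1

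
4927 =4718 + 209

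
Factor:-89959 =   -  89959^1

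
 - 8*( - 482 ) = 3856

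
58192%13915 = 2532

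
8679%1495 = 1204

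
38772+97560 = 136332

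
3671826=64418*57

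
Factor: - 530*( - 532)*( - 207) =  - 2^3* 3^2*5^1*7^1 * 19^1*23^1*53^1 = - 58365720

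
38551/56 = 688 + 23/56 = 688.41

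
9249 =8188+1061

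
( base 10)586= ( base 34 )h8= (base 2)1001001010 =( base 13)361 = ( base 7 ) 1465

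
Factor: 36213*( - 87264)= - 2^5*3^4*101^1*12071^1= -  3160091232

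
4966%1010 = 926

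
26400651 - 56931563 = -30530912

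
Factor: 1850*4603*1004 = 2^3*5^2*37^1*251^1*4603^1  =  8549612200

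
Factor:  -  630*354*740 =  - 2^4*3^3*5^2*7^1*37^1* 59^1 = - 165034800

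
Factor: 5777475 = 3^1*5^2*11^1*47^1*149^1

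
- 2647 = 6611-9258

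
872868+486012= 1358880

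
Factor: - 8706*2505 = -21808530  =  - 2^1*3^2*5^1 *167^1*1451^1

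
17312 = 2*8656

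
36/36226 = 18/18113 =0.00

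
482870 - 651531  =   - 168661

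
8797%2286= 1939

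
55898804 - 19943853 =35954951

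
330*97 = 32010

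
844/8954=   422/4477= 0.09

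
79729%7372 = 6009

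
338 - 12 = 326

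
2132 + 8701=10833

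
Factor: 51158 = 2^1*25579^1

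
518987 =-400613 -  - 919600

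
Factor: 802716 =2^2*3^1*151^1*443^1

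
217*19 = 4123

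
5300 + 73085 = 78385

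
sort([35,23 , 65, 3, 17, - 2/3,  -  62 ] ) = [- 62,  -  2/3,3, 17,23,35,65]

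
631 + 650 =1281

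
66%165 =66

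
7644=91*84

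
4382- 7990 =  - 3608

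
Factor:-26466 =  - 2^1 * 3^1*  11^1*401^1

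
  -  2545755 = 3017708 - 5563463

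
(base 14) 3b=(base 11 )49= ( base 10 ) 53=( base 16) 35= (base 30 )1N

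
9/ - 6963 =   -  1 + 2318/2321= - 0.00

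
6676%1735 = 1471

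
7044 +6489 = 13533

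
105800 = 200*529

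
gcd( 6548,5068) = 4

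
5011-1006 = 4005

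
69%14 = 13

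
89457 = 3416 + 86041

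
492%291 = 201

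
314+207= 521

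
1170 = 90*13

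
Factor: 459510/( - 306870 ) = -289/193 = - 17^2 * 193^( -1) 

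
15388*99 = 1523412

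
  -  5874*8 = -46992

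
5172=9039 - 3867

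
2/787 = 2/787 = 0.00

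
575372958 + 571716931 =1147089889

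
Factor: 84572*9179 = 2^2*67^1*137^1*21143^1 = 776286388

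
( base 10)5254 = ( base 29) 675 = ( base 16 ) 1486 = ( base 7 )21214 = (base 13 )2512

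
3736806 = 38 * 98337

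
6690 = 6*1115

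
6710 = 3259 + 3451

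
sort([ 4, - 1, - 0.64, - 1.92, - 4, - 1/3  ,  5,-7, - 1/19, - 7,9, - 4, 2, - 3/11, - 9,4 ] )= [- 9, - 7, - 7, - 4, - 4, - 1.92, -1, - 0.64, - 1/3,  -  3/11, - 1/19, 2,  4, 4,5 , 9 ] 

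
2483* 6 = 14898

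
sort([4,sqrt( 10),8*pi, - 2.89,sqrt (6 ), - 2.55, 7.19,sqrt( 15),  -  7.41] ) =[- 7.41, - 2.89,-2.55 , sqrt ( 6 ),sqrt (10),sqrt( 15), 4, 7.19 , 8*pi]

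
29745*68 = 2022660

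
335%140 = 55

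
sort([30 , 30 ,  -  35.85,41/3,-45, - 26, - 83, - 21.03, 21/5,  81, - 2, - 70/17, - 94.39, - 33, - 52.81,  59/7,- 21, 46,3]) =[ - 94.39, - 83, -52.81, - 45 ,  -  35.85, - 33,- 26, - 21.03 , - 21, - 70/17 , - 2,3, 21/5, 59/7, 41/3, 30,30, 46,81 ] 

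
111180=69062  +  42118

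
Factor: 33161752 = 2^3*13^1*318863^1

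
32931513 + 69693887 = 102625400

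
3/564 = 1/188 = 0.01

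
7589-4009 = 3580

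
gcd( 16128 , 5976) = 72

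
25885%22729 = 3156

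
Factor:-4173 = -3^1*13^1*107^1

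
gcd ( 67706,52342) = 2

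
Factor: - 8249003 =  - 7^2* 168347^1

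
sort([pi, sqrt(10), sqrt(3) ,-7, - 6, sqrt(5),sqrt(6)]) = [-7, - 6,sqrt(3),sqrt (5) , sqrt(6),  pi,  sqrt (10 )]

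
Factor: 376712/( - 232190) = - 2^2*5^ ( - 1)*7^1*31^1*107^( - 1) =-  868/535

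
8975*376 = 3374600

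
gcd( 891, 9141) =33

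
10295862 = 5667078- - 4628784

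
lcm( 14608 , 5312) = 58432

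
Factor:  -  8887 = -8887^1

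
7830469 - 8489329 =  - 658860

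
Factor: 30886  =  2^1*15443^1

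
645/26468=645/26468 = 0.02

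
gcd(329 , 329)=329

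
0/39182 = 0 = 0.00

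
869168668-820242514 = 48926154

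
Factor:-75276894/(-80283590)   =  37638447/40141795 = 3^1*5^(-1 )*7^1*11^1*162937^1*8028359^(- 1) 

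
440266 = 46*9571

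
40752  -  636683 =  - 595931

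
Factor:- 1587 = - 3^1*23^2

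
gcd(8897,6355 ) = 1271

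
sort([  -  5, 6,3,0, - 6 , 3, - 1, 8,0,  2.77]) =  [ - 6, - 5, - 1 , 0, 0,2.77,3,3,6,8]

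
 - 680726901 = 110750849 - 791477750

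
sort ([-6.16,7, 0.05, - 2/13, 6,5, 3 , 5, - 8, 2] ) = [-8, - 6.16, - 2/13 , 0.05,2, 3, 5,5, 6, 7 ]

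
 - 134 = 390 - 524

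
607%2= 1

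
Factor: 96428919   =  3^1*37^1 * 43^1  *89^1*227^1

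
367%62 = 57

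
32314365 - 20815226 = 11499139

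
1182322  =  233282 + 949040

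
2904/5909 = 2904/5909 = 0.49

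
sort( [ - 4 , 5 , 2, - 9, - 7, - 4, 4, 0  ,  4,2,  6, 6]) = [  -  9, - 7 , -4,  -  4,0,2,2,4, 4, 5,6,  6] 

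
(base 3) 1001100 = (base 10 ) 765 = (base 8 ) 1375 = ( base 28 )R9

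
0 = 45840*0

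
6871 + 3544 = 10415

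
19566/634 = 9783/317 = 30.86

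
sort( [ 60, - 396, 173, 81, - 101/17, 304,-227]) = [ - 396, - 227, - 101/17,60,81,173,304] 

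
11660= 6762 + 4898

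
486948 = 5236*93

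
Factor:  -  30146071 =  - 2293^1*13147^1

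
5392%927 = 757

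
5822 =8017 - 2195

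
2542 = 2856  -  314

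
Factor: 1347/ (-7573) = -3^1*449^1 * 7573^(-1) 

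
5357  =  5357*1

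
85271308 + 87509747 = 172781055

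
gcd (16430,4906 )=2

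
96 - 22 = 74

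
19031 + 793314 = 812345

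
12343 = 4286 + 8057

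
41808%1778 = 914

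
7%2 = 1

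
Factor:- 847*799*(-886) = 2^1*7^1*11^2  *17^1*47^1*443^1 =599603158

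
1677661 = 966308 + 711353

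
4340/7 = 620 =620.00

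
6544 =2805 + 3739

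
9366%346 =24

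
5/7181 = 5/7181  =  0.00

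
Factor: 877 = 877^1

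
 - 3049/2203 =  - 3049/2203 =- 1.38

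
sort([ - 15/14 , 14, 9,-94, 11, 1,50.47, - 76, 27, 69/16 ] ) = [ - 94, - 76, - 15/14 , 1 , 69/16, 9, 11, 14 , 27,50.47] 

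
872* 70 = 61040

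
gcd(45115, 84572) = 1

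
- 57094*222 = - 12674868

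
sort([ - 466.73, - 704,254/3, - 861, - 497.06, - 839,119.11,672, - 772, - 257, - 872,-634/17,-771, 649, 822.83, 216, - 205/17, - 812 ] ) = [ - 872,-861,-839, - 812,- 772,-771, - 704, - 497.06, - 466.73, - 257, - 634/17, - 205/17, 254/3,119.11,216,649, 672,822.83]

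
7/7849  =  7/7849 = 0.00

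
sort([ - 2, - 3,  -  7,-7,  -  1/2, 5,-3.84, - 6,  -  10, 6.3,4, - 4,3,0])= [ - 10, - 7, - 7, - 6,  -  4, - 3.84 , - 3, - 2,-1/2 , 0,3,4,5, 6.3]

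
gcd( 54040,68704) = 8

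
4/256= 1/64 = 0.02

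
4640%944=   864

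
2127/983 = 2127/983=2.16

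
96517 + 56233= 152750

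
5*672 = 3360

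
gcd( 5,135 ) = 5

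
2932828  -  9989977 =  - 7057149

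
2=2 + 0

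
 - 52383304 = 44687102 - 97070406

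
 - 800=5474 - 6274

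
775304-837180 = -61876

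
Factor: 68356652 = 2^2* 7^1* 13^1 * 187793^1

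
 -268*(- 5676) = 1521168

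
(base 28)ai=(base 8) 452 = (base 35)8I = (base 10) 298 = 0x12A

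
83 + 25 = 108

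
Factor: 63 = 3^2*7^1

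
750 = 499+251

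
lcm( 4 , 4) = 4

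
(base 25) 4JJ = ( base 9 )4086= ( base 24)54I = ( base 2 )101110110010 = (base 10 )2994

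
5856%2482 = 892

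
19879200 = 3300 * 6024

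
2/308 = 1/154 = 0.01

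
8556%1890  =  996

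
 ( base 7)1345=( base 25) KN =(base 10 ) 523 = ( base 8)1013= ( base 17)1DD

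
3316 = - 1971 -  - 5287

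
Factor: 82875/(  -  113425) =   -  255/349 = - 3^1*5^1*17^1*349^ ( - 1 ) 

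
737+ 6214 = 6951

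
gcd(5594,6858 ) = 2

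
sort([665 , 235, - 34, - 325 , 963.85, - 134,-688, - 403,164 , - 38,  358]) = [ - 688, -403 , - 325,-134, - 38, - 34 , 164,235 , 358,665,963.85]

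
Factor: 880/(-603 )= - 2^4*3^( - 2)*5^1*11^1*67^( - 1 )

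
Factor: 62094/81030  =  5^(  -  1) * 37^ (-1 ) *73^( - 1) * 79^1* 131^1 = 10349/13505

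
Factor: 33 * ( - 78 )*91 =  - 234234=-2^1*3^2*7^1*11^1*13^2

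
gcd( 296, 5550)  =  74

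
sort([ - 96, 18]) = [ - 96 , 18]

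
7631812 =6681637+950175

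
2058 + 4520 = 6578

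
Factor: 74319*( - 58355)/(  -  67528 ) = 2^(-3 )*3^1 * 5^1*7^1*11^1* 23^( - 1)*367^(  -  1 ) * 1061^1*3539^1 = 4336885245/67528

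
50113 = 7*7159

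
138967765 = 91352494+47615271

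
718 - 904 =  - 186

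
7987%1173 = 949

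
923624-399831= 523793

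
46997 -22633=24364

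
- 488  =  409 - 897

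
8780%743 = 607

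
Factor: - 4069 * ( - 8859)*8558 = 2^1 *3^1*11^1*13^1*313^1*389^1*2953^1 = 308492545218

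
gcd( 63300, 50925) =75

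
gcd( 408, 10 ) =2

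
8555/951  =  8+947/951 = 9.00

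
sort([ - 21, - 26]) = [ - 26, - 21 ]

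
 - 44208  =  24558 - 68766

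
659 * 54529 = 35934611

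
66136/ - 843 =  - 66136/843= - 78.45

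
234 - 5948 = - 5714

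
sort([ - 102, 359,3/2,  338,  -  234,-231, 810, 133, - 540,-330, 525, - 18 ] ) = [-540, - 330, - 234, - 231, - 102, - 18 , 3/2, 133,  338, 359,  525,810] 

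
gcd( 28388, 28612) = 4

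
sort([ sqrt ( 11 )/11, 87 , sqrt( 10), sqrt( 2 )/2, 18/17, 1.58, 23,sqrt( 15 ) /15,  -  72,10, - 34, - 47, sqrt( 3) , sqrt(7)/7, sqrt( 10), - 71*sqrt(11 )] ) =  [-71*sqrt(11), - 72, - 47, - 34,sqrt( 15) /15, sqrt (11) /11, sqrt(7) /7,sqrt(2 ) /2,18/17, 1.58,  sqrt (3), sqrt(10), sqrt (10), 10, 23,87]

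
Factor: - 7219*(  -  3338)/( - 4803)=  - 24097022/4803  =  - 2^1*3^( - 1)*1601^( - 1)*1669^1*7219^1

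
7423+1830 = 9253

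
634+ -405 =229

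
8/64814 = 4/32407 = 0.00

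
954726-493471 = 461255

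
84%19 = 8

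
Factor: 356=2^2*89^1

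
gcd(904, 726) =2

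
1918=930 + 988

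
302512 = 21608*14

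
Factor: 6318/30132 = 13/62 = 2^( - 1 )*13^1 * 31^( - 1)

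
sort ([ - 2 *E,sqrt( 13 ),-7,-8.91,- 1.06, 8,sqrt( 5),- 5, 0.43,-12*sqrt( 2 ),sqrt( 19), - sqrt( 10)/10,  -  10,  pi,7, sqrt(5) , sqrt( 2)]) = [ - 12*sqrt(2), - 10,- 8.91, - 7,  -  2 *E, - 5, - 1.06, - sqrt(10)/10, 0.43, sqrt(2 ),sqrt ( 5 ), sqrt(5), pi,  sqrt( 13), sqrt( 19 ), 7,8]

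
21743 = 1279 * 17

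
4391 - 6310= - 1919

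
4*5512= 22048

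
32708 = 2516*13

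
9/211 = 9/211 = 0.04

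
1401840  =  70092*20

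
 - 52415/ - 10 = 10483/2 = 5241.50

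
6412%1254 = 142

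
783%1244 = 783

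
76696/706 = 108+224/353 = 108.63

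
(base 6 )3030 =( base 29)MS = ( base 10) 666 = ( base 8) 1232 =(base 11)556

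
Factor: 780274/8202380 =390137/4101190 = 2^( - 1 )*5^( - 1 )*11^1 *29^1*1223^1*410119^( - 1 )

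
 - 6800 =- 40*170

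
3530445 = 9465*373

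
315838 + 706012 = 1021850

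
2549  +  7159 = 9708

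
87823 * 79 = 6938017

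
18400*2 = 36800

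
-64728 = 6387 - 71115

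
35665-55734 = -20069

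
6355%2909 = 537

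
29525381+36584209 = 66109590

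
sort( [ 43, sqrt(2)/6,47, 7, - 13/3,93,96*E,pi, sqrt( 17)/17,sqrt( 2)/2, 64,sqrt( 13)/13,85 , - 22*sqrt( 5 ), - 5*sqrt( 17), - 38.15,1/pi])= [ - 22  *  sqrt(5 ), - 38.15,-5*sqrt( 17), - 13/3, sqrt( 2 ) /6,sqrt( 17 ) /17,  sqrt( 13)/13, 1/pi, sqrt (2)/2,pi , 7,43,47, 64,85,93,96*E ]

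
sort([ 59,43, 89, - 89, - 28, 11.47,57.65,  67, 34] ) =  [ - 89, - 28, 11.47,34,43, 57.65, 59 , 67 , 89]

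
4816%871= 461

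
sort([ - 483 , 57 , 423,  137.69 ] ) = [- 483, 57 , 137.69, 423]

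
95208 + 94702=189910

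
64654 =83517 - 18863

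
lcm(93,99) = 3069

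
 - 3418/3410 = -2 + 1701/1705 = -1.00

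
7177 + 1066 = 8243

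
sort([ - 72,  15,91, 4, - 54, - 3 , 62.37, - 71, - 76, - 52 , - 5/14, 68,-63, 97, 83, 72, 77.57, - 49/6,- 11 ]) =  [ - 76 ,-72,  -  71, -63, - 54, - 52, - 11, - 49/6, - 3 , - 5/14, 4, 15, 62.37, 68,72, 77.57 , 83, 91 , 97] 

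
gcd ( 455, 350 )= 35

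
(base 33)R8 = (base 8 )1603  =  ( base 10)899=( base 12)62B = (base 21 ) 20h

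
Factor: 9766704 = 2^4*3^1*17^1 * 11969^1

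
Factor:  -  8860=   -  2^2*5^1*443^1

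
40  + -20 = 20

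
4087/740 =4087/740  =  5.52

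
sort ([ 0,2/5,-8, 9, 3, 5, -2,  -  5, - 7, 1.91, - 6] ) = [ - 8,- 7, - 6, - 5,-2,0,2/5, 1.91, 3,5,  9 ]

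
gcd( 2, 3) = 1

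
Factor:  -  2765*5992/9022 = - 8283940/4511 = - 2^2*5^1*7^2*13^(  -  1)*79^1*107^1* 347^( - 1)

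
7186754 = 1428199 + 5758555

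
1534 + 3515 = 5049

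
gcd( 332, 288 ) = 4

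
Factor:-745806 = -2^1*3^1*124301^1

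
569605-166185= 403420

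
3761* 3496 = 13148456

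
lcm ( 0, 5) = 0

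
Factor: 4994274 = 2^1 * 3^1*832379^1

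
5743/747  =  5743/747 = 7.69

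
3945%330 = 315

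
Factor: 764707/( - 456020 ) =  - 2^( - 2 )* 5^ ( - 1 )*151^ ( - 2)  *  401^1*1907^1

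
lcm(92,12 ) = 276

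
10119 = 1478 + 8641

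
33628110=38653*870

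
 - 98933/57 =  - 5207/3=-1735.67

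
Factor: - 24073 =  - 7^1* 19^1*181^1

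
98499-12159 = 86340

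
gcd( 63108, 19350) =18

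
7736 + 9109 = 16845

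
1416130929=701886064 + 714244865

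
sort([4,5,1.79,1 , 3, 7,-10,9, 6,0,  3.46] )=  [ -10,0,1,1.79 , 3, 3.46, 4,5,6,7,9]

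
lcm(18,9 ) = 18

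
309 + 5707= 6016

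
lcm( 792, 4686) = 56232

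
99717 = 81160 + 18557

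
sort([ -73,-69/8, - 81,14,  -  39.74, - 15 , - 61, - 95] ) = [-95,-81, - 73, - 61, - 39.74, - 15, - 69/8, 14 ] 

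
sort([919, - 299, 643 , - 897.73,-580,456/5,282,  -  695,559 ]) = [ - 897.73, - 695,-580, - 299, 456/5,282, 559, 643, 919] 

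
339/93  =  3 +20/31 = 3.65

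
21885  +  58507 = 80392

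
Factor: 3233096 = 2^3*41^1*9857^1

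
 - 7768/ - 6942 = 1+ 413/3471 = 1.12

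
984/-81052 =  - 1  +  20017/20263 = - 0.01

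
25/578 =25/578 = 0.04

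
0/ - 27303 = 0/1  =  - 0.00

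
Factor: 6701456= 2^4*31^1*59^1 * 229^1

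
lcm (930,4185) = 8370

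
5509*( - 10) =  - 55090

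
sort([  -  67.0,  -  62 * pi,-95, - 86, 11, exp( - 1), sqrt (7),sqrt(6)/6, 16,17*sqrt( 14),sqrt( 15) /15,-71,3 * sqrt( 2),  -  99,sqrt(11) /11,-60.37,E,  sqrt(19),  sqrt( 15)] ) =[ - 62*pi ,-99,- 95, - 86,-71, - 67.0,  -  60.37 , sqrt( 15 )/15,sqrt( 11)/11,exp( - 1), sqrt(6)/6,sqrt( 7),E,sqrt(15),3*sqrt( 2),sqrt( 19), 11, 16,  17*  sqrt( 14) ]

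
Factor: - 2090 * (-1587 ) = 3316830=2^1*3^1*5^1*11^1*19^1*23^2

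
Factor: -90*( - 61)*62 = 340380 = 2^2*3^2 * 5^1*31^1*61^1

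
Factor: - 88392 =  - 2^3*3^1*29^1 * 127^1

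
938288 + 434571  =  1372859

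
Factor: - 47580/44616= - 305/286 = -  2^( - 1)*5^1 * 11^( - 1 )*13^( - 1)*61^1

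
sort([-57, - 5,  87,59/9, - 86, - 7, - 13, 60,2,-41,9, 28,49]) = [  -  86, - 57, - 41, - 13,  -  7, - 5,2, 59/9, 9,  28,49,60, 87 ]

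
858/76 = 429/38 = 11.29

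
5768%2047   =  1674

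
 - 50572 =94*( - 538)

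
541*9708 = 5252028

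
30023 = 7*4289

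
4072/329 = 4072/329 =12.38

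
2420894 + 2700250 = 5121144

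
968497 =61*15877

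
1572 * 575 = 903900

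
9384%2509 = 1857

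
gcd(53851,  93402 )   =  1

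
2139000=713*3000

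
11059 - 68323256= - 68312197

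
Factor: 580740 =2^2*3^1 * 5^1*9679^1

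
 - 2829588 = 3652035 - 6481623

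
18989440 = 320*59342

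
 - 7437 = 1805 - 9242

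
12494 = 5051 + 7443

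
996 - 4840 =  - 3844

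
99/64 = 1+35/64 = 1.55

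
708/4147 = 708/4147 =0.17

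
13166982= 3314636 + 9852346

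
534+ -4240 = -3706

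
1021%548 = 473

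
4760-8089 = -3329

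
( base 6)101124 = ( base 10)8044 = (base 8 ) 17554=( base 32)7RC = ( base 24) DN4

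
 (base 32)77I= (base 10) 7410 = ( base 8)16362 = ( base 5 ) 214120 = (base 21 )GGI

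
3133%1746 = 1387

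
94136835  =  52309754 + 41827081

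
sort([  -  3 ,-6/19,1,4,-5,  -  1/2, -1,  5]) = [ - 5, - 3, - 1, - 1/2,-6/19, 1,4,  5 ] 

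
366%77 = 58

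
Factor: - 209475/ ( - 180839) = 3^2*5^2*7^2 * 19^1* 139^(-1)*1301^( -1)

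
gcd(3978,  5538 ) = 78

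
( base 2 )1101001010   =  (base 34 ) OQ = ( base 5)11332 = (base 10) 842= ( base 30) s2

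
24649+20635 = 45284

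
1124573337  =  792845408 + 331727929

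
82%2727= 82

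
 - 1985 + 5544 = 3559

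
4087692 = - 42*( - 97326)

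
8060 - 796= 7264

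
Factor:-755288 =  - 2^3 *19^1*4969^1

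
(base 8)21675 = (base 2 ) 10001110111101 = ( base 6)110205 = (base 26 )DDN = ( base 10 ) 9149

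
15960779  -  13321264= 2639515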